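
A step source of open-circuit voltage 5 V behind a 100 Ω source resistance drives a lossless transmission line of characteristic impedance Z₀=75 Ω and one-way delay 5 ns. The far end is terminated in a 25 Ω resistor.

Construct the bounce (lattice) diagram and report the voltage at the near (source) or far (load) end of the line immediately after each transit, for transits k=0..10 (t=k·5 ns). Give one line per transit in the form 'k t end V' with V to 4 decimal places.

0 0 source 2.1429
1 5 load 1.0714
2 10 source 0.9184
3 15 load 0.9949
4 20 source 1.0058
5 25 load 1.0004
6 30 source 0.9996
7 35 load 1.0000
8 40 source 1.0000
9 45 load 1.0000
10 50 source 1.0000

Γ_L=-0.500000, Γ_S=0.142857; launch V₁=5·75/175=2.142857
k=0 src: V=2.1429
k=1 load: inc=2.142857, refl=2.142857·-0.500000=-1.0714; V=0.000000+2.142857+-1.071429=1.0714
k=2 src: inc=-1.071429, refl=-1.071429·0.142857=-0.1531; V=2.142857+-1.071429+-0.153061=0.9184
k=3 load: inc=-0.153061, refl=-0.153061·-0.500000=0.0765; V=1.071429+-0.153061+0.076531=0.9949
k=4 src: inc=0.076531, refl=0.076531·0.142857=0.0109; V=0.918367+0.076531+0.010933=1.0058
k=5 load: inc=0.010933, refl=0.010933·-0.500000=-0.0055; V=0.994898+0.010933+-0.005466=1.0004
k=6 src: inc=-0.005466, refl=-0.005466·0.142857=-0.0008; V=1.005831+-0.005466+-0.000781=0.9996
k=7 load: inc=-0.000781, refl=-0.000781·-0.500000=0.0004; V=1.000364+-0.000781+0.000390=1.0000
k=8 src: inc=0.000390, refl=0.000390·0.142857=0.0001; V=0.999584+0.000390+0.000056=1.0000
k=9 load: inc=0.000056, refl=0.000056·-0.500000=-0.0000; V=0.999974+0.000056+-0.000028=1.0000
k=10 src: inc=-0.000028, refl=-0.000028·0.142857=-0.0000; V=1.000030+-0.000028+-0.000004=1.0000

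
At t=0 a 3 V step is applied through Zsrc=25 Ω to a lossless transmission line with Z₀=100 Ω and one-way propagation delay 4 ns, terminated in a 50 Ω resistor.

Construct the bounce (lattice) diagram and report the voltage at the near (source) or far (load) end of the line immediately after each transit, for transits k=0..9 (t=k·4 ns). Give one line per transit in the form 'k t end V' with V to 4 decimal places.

0 0 source 2.4000
1 4 load 1.6000
2 8 source 2.0800
3 12 load 1.9200
4 16 source 2.0160
5 20 load 1.9840
6 24 source 2.0032
7 28 load 1.9968
8 32 source 2.0006
9 36 load 1.9994

Γ_L=-0.333333, Γ_S=-0.600000; launch V₁=3·100/125=2.400000
k=0 src: V=2.4000
k=1 load: inc=2.400000, refl=2.400000·-0.333333=-0.8000; V=0.000000+2.400000+-0.800000=1.6000
k=2 src: inc=-0.800000, refl=-0.800000·-0.600000=0.4800; V=2.400000+-0.800000+0.480000=2.0800
k=3 load: inc=0.480000, refl=0.480000·-0.333333=-0.1600; V=1.600000+0.480000+-0.160000=1.9200
k=4 src: inc=-0.160000, refl=-0.160000·-0.600000=0.0960; V=2.080000+-0.160000+0.096000=2.0160
k=5 load: inc=0.096000, refl=0.096000·-0.333333=-0.0320; V=1.920000+0.096000+-0.032000=1.9840
k=6 src: inc=-0.032000, refl=-0.032000·-0.600000=0.0192; V=2.016000+-0.032000+0.019200=2.0032
k=7 load: inc=0.019200, refl=0.019200·-0.333333=-0.0064; V=1.984000+0.019200+-0.006400=1.9968
k=8 src: inc=-0.006400, refl=-0.006400·-0.600000=0.0038; V=2.003200+-0.006400+0.003840=2.0006
k=9 load: inc=0.003840, refl=0.003840·-0.333333=-0.0013; V=1.996800+0.003840+-0.001280=1.9994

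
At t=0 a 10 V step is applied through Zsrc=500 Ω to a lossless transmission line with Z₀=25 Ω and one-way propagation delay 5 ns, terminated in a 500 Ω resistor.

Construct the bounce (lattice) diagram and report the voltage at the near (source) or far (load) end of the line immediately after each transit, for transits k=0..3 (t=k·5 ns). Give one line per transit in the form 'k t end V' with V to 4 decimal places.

0 0 source 0.4762
1 5 load 0.9070
2 10 source 1.2968
3 15 load 1.6495

Γ_L=0.904762, Γ_S=0.904762; launch V₁=10·25/525=0.476190
k=0 src: V=0.4762
k=1 load: inc=0.476190, refl=0.476190·0.904762=0.4308; V=0.000000+0.476190+0.430839=0.9070
k=2 src: inc=0.430839, refl=0.430839·0.904762=0.3898; V=0.476190+0.430839+0.389807=1.2968
k=3 load: inc=0.389807, refl=0.389807·0.904762=0.3527; V=0.907029+0.389807+0.352682=1.6495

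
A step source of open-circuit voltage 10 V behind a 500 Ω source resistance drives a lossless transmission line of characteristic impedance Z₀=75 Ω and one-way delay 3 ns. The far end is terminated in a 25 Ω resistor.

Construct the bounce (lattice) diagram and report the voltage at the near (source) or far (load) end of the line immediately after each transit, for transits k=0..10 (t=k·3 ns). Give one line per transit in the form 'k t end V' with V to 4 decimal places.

Γ_L=-0.500000, Γ_S=0.739130; launch V₁=10·75/575=1.304348
k=0 src: V=1.3043
k=1 load: inc=1.304348, refl=1.304348·-0.500000=-0.6522; V=0.000000+1.304348+-0.652174=0.6522
k=2 src: inc=-0.652174, refl=-0.652174·0.739130=-0.4820; V=1.304348+-0.652174+-0.482042=0.1701
k=3 load: inc=-0.482042, refl=-0.482042·-0.500000=0.2410; V=0.652174+-0.482042+0.241021=0.4112
k=4 src: inc=0.241021, refl=0.241021·0.739130=0.1781; V=0.170132+0.241021+0.178146=0.5893
k=5 load: inc=0.178146, refl=0.178146·-0.500000=-0.0891; V=0.411153+0.178146+-0.089073=0.5002
k=6 src: inc=-0.089073, refl=-0.089073·0.739130=-0.0658; V=0.589299+-0.089073+-0.065836=0.4344
k=7 load: inc=-0.065836, refl=-0.065836·-0.500000=0.0329; V=0.500226+-0.065836+0.032918=0.4673
k=8 src: inc=0.032918, refl=0.032918·0.739130=0.0243; V=0.434390+0.032918+0.024331=0.4916
k=9 load: inc=0.024331, refl=0.024331·-0.500000=-0.0122; V=0.467308+0.024331+-0.012165=0.4795
k=10 src: inc=-0.012165, refl=-0.012165·0.739130=-0.0090; V=0.491639+-0.012165+-0.008992=0.4705

0 0 source 1.3043
1 3 load 0.6522
2 6 source 0.1701
3 9 load 0.4112
4 12 source 0.5893
5 15 load 0.5002
6 18 source 0.4344
7 21 load 0.4673
8 24 source 0.4916
9 27 load 0.4795
10 30 source 0.4705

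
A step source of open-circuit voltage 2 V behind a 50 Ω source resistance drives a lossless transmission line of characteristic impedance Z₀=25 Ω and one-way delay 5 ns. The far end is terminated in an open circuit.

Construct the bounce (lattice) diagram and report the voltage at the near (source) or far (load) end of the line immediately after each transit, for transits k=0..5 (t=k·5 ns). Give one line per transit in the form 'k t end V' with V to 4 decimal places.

0 0 source 0.6667
1 5 load 1.3333
2 10 source 1.5556
3 15 load 1.7778
4 20 source 1.8519
5 25 load 1.9259

Γ_L=1.000000, Γ_S=0.333333; launch V₁=2·25/75=0.666667
k=0 src: V=0.6667
k=1 load: inc=0.666667, refl=0.666667·1.000000=0.6667; V=0.000000+0.666667+0.666667=1.3333
k=2 src: inc=0.666667, refl=0.666667·0.333333=0.2222; V=0.666667+0.666667+0.222222=1.5556
k=3 load: inc=0.222222, refl=0.222222·1.000000=0.2222; V=1.333333+0.222222+0.222222=1.7778
k=4 src: inc=0.222222, refl=0.222222·0.333333=0.0741; V=1.555556+0.222222+0.074074=1.8519
k=5 load: inc=0.074074, refl=0.074074·1.000000=0.0741; V=1.777778+0.074074+0.074074=1.9259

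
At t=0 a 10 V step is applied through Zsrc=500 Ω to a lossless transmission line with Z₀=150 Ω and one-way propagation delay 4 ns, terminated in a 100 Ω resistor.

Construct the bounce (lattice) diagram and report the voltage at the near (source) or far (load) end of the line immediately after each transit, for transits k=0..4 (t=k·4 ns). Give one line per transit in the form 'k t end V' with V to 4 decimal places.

Γ_L=-0.200000, Γ_S=0.538462; launch V₁=10·150/650=2.307692
k=0 src: V=2.3077
k=1 load: inc=2.307692, refl=2.307692·-0.200000=-0.4615; V=0.000000+2.307692+-0.461538=1.8462
k=2 src: inc=-0.461538, refl=-0.461538·0.538462=-0.2485; V=2.307692+-0.461538+-0.248521=1.5976
k=3 load: inc=-0.248521, refl=-0.248521·-0.200000=0.0497; V=1.846154+-0.248521+0.049704=1.6473
k=4 src: inc=0.049704, refl=0.049704·0.538462=0.0268; V=1.597633+0.049704+0.026764=1.6741

0 0 source 2.3077
1 4 load 1.8462
2 8 source 1.5976
3 12 load 1.6473
4 16 source 1.6741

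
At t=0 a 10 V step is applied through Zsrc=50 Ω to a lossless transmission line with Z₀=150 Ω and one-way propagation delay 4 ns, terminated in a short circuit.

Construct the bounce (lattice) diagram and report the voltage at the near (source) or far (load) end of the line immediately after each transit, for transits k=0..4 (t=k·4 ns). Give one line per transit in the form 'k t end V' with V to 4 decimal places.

Γ_L=-1.000000, Γ_S=-0.500000; launch V₁=10·150/200=7.500000
k=0 src: V=7.5000
k=1 load: inc=7.500000, refl=7.500000·-1.000000=-7.5000; V=0.000000+7.500000+-7.500000=0.0000
k=2 src: inc=-7.500000, refl=-7.500000·-0.500000=3.7500; V=7.500000+-7.500000+3.750000=3.7500
k=3 load: inc=3.750000, refl=3.750000·-1.000000=-3.7500; V=0.000000+3.750000+-3.750000=0.0000
k=4 src: inc=-3.750000, refl=-3.750000·-0.500000=1.8750; V=3.750000+-3.750000+1.875000=1.8750

0 0 source 7.5000
1 4 load 0.0000
2 8 source 3.7500
3 12 load 0.0000
4 16 source 1.8750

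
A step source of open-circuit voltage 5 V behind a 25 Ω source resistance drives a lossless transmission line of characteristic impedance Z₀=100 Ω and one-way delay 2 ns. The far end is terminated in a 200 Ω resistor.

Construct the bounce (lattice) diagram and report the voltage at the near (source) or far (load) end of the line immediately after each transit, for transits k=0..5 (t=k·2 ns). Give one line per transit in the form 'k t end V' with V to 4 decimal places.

Γ_L=0.333333, Γ_S=-0.600000; launch V₁=5·100/125=4.000000
k=0 src: V=4.0000
k=1 load: inc=4.000000, refl=4.000000·0.333333=1.3333; V=0.000000+4.000000+1.333333=5.3333
k=2 src: inc=1.333333, refl=1.333333·-0.600000=-0.8000; V=4.000000+1.333333+-0.800000=4.5333
k=3 load: inc=-0.800000, refl=-0.800000·0.333333=-0.2667; V=5.333333+-0.800000+-0.266667=4.2667
k=4 src: inc=-0.266667, refl=-0.266667·-0.600000=0.1600; V=4.533333+-0.266667+0.160000=4.4267
k=5 load: inc=0.160000, refl=0.160000·0.333333=0.0533; V=4.266667+0.160000+0.053333=4.4800

0 0 source 4.0000
1 2 load 5.3333
2 4 source 4.5333
3 6 load 4.2667
4 8 source 4.4267
5 10 load 4.4800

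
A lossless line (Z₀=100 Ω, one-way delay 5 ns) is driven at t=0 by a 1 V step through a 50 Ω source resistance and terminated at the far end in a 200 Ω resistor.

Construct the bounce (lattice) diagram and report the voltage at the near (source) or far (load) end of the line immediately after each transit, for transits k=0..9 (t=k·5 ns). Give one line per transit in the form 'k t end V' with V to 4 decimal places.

0 0 source 0.6667
1 5 load 0.8889
2 10 source 0.8148
3 15 load 0.7901
4 20 source 0.7984
5 25 load 0.8011
6 30 source 0.8002
7 35 load 0.7999
8 40 source 0.8000
9 45 load 0.8000

Γ_L=0.333333, Γ_S=-0.333333; launch V₁=1·100/150=0.666667
k=0 src: V=0.6667
k=1 load: inc=0.666667, refl=0.666667·0.333333=0.2222; V=0.000000+0.666667+0.222222=0.8889
k=2 src: inc=0.222222, refl=0.222222·-0.333333=-0.0741; V=0.666667+0.222222+-0.074074=0.8148
k=3 load: inc=-0.074074, refl=-0.074074·0.333333=-0.0247; V=0.888889+-0.074074+-0.024691=0.7901
k=4 src: inc=-0.024691, refl=-0.024691·-0.333333=0.0082; V=0.814815+-0.024691+0.008230=0.7984
k=5 load: inc=0.008230, refl=0.008230·0.333333=0.0027; V=0.790123+0.008230+0.002743=0.8011
k=6 src: inc=0.002743, refl=0.002743·-0.333333=-0.0009; V=0.798354+0.002743+-0.000914=0.8002
k=7 load: inc=-0.000914, refl=-0.000914·0.333333=-0.0003; V=0.801097+-0.000914+-0.000305=0.7999
k=8 src: inc=-0.000305, refl=-0.000305·-0.333333=0.0001; V=0.800183+-0.000305+0.000102=0.8000
k=9 load: inc=0.000102, refl=0.000102·0.333333=0.0000; V=0.799878+0.000102+0.000034=0.8000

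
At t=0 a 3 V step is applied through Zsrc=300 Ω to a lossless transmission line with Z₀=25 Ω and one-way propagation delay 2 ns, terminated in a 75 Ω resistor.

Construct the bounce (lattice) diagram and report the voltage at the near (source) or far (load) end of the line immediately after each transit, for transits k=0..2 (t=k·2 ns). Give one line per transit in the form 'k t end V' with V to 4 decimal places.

Γ_L=0.500000, Γ_S=0.846154; launch V₁=3·25/325=0.230769
k=0 src: V=0.2308
k=1 load: inc=0.230769, refl=0.230769·0.500000=0.1154; V=0.000000+0.230769+0.115385=0.3462
k=2 src: inc=0.115385, refl=0.115385·0.846154=0.0976; V=0.230769+0.115385+0.097633=0.4438

0 0 source 0.2308
1 2 load 0.3462
2 4 source 0.4438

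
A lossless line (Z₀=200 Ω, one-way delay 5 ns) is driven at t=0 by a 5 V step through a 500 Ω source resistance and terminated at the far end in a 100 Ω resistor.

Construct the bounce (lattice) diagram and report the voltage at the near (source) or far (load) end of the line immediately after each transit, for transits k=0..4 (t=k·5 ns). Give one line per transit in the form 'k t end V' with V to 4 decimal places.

0 0 source 1.4286
1 5 load 0.9524
2 10 source 0.7483
3 15 load 0.8163
4 20 source 0.8455

Γ_L=-0.333333, Γ_S=0.428571; launch V₁=5·200/700=1.428571
k=0 src: V=1.4286
k=1 load: inc=1.428571, refl=1.428571·-0.333333=-0.4762; V=0.000000+1.428571+-0.476190=0.9524
k=2 src: inc=-0.476190, refl=-0.476190·0.428571=-0.2041; V=1.428571+-0.476190+-0.204082=0.7483
k=3 load: inc=-0.204082, refl=-0.204082·-0.333333=0.0680; V=0.952381+-0.204082+0.068027=0.8163
k=4 src: inc=0.068027, refl=0.068027·0.428571=0.0292; V=0.748299+0.068027+0.029155=0.8455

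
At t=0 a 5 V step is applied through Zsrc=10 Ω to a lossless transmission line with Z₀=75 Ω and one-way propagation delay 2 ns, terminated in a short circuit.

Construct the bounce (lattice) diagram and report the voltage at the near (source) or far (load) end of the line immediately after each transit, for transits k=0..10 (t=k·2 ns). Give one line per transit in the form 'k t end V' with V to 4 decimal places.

0 0 source 4.4118
1 2 load 0.0000
2 4 source 3.3737
3 6 load 0.0000
4 8 source 2.5799
5 10 load 0.0000
6 12 source 1.9729
7 14 load 0.0000
8 16 source 1.5087
9 18 load 0.0000
10 20 source 1.1537

Γ_L=-1.000000, Γ_S=-0.764706; launch V₁=5·75/85=4.411765
k=0 src: V=4.4118
k=1 load: inc=4.411765, refl=4.411765·-1.000000=-4.4118; V=0.000000+4.411765+-4.411765=0.0000
k=2 src: inc=-4.411765, refl=-4.411765·-0.764706=3.3737; V=4.411765+-4.411765+3.373702=3.3737
k=3 load: inc=3.373702, refl=3.373702·-1.000000=-3.3737; V=0.000000+3.373702+-3.373702=0.0000
k=4 src: inc=-3.373702, refl=-3.373702·-0.764706=2.5799; V=3.373702+-3.373702+2.579890=2.5799
k=5 load: inc=2.579890, refl=2.579890·-1.000000=-2.5799; V=0.000000+2.579890+-2.579890=0.0000
k=6 src: inc=-2.579890, refl=-2.579890·-0.764706=1.9729; V=2.579890+-2.579890+1.972857=1.9729
k=7 load: inc=1.972857, refl=1.972857·-1.000000=-1.9729; V=0.000000+1.972857+-1.972857=0.0000
k=8 src: inc=-1.972857, refl=-1.972857·-0.764706=1.5087; V=1.972857+-1.972857+1.508655=1.5087
k=9 load: inc=1.508655, refl=1.508655·-1.000000=-1.5087; V=0.000000+1.508655+-1.508655=0.0000
k=10 src: inc=-1.508655, refl=-1.508655·-0.764706=1.1537; V=1.508655+-1.508655+1.153678=1.1537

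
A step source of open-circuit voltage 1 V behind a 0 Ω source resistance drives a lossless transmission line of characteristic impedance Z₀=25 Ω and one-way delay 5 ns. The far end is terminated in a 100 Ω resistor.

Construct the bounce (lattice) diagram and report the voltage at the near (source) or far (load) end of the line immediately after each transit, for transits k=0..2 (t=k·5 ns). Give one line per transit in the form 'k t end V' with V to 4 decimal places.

0 0 source 1.0000
1 5 load 1.6000
2 10 source 1.0000

Γ_L=0.600000, Γ_S=-1.000000; launch V₁=1·25/25=1.000000
k=0 src: V=1.0000
k=1 load: inc=1.000000, refl=1.000000·0.600000=0.6000; V=0.000000+1.000000+0.600000=1.6000
k=2 src: inc=0.600000, refl=0.600000·-1.000000=-0.6000; V=1.000000+0.600000+-0.600000=1.0000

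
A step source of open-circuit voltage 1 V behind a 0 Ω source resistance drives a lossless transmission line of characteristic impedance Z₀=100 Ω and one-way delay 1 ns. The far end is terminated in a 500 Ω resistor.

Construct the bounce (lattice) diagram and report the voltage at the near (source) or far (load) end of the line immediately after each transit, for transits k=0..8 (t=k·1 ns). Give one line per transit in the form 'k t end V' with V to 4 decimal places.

0 0 source 1.0000
1 1 load 1.6667
2 2 source 1.0000
3 3 load 0.5556
4 4 source 1.0000
5 5 load 1.2963
6 6 source 1.0000
7 7 load 0.8025
8 8 source 1.0000

Γ_L=0.666667, Γ_S=-1.000000; launch V₁=1·100/100=1.000000
k=0 src: V=1.0000
k=1 load: inc=1.000000, refl=1.000000·0.666667=0.6667; V=0.000000+1.000000+0.666667=1.6667
k=2 src: inc=0.666667, refl=0.666667·-1.000000=-0.6667; V=1.000000+0.666667+-0.666667=1.0000
k=3 load: inc=-0.666667, refl=-0.666667·0.666667=-0.4444; V=1.666667+-0.666667+-0.444444=0.5556
k=4 src: inc=-0.444444, refl=-0.444444·-1.000000=0.4444; V=1.000000+-0.444444+0.444444=1.0000
k=5 load: inc=0.444444, refl=0.444444·0.666667=0.2963; V=0.555556+0.444444+0.296296=1.2963
k=6 src: inc=0.296296, refl=0.296296·-1.000000=-0.2963; V=1.000000+0.296296+-0.296296=1.0000
k=7 load: inc=-0.296296, refl=-0.296296·0.666667=-0.1975; V=1.296296+-0.296296+-0.197531=0.8025
k=8 src: inc=-0.197531, refl=-0.197531·-1.000000=0.1975; V=1.000000+-0.197531+0.197531=1.0000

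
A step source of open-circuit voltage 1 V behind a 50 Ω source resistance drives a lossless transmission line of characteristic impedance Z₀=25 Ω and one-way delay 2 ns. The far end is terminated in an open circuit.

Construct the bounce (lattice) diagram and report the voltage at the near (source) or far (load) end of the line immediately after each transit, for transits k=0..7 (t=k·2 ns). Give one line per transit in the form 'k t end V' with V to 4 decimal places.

0 0 source 0.3333
1 2 load 0.6667
2 4 source 0.7778
3 6 load 0.8889
4 8 source 0.9259
5 10 load 0.9630
6 12 source 0.9753
7 14 load 0.9877

Γ_L=1.000000, Γ_S=0.333333; launch V₁=1·25/75=0.333333
k=0 src: V=0.3333
k=1 load: inc=0.333333, refl=0.333333·1.000000=0.3333; V=0.000000+0.333333+0.333333=0.6667
k=2 src: inc=0.333333, refl=0.333333·0.333333=0.1111; V=0.333333+0.333333+0.111111=0.7778
k=3 load: inc=0.111111, refl=0.111111·1.000000=0.1111; V=0.666667+0.111111+0.111111=0.8889
k=4 src: inc=0.111111, refl=0.111111·0.333333=0.0370; V=0.777778+0.111111+0.037037=0.9259
k=5 load: inc=0.037037, refl=0.037037·1.000000=0.0370; V=0.888889+0.037037+0.037037=0.9630
k=6 src: inc=0.037037, refl=0.037037·0.333333=0.0123; V=0.925926+0.037037+0.012346=0.9753
k=7 load: inc=0.012346, refl=0.012346·1.000000=0.0123; V=0.962963+0.012346+0.012346=0.9877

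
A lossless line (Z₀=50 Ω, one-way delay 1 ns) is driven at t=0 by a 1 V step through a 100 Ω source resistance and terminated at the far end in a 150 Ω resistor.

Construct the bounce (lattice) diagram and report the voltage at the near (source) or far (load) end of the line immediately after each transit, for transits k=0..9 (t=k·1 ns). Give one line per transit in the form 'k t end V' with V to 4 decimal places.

0 0 source 0.3333
1 1 load 0.5000
2 2 source 0.5556
3 3 load 0.5833
4 4 source 0.5926
5 5 load 0.5972
6 6 source 0.5988
7 7 load 0.5995
8 8 source 0.5998
9 9 load 0.5999

Γ_L=0.500000, Γ_S=0.333333; launch V₁=1·50/150=0.333333
k=0 src: V=0.3333
k=1 load: inc=0.333333, refl=0.333333·0.500000=0.1667; V=0.000000+0.333333+0.166667=0.5000
k=2 src: inc=0.166667, refl=0.166667·0.333333=0.0556; V=0.333333+0.166667+0.055556=0.5556
k=3 load: inc=0.055556, refl=0.055556·0.500000=0.0278; V=0.500000+0.055556+0.027778=0.5833
k=4 src: inc=0.027778, refl=0.027778·0.333333=0.0093; V=0.555556+0.027778+0.009259=0.5926
k=5 load: inc=0.009259, refl=0.009259·0.500000=0.0046; V=0.583333+0.009259+0.004630=0.5972
k=6 src: inc=0.004630, refl=0.004630·0.333333=0.0015; V=0.592593+0.004630+0.001543=0.5988
k=7 load: inc=0.001543, refl=0.001543·0.500000=0.0008; V=0.597222+0.001543+0.000772=0.5995
k=8 src: inc=0.000772, refl=0.000772·0.333333=0.0003; V=0.598765+0.000772+0.000257=0.5998
k=9 load: inc=0.000257, refl=0.000257·0.500000=0.0001; V=0.599537+0.000257+0.000129=0.5999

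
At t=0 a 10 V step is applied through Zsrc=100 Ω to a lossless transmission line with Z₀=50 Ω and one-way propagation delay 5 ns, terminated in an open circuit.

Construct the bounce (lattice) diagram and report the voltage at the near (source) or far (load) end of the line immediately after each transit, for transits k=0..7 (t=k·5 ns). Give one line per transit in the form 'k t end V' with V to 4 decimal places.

Γ_L=1.000000, Γ_S=0.333333; launch V₁=10·50/150=3.333333
k=0 src: V=3.3333
k=1 load: inc=3.333333, refl=3.333333·1.000000=3.3333; V=0.000000+3.333333+3.333333=6.6667
k=2 src: inc=3.333333, refl=3.333333·0.333333=1.1111; V=3.333333+3.333333+1.111111=7.7778
k=3 load: inc=1.111111, refl=1.111111·1.000000=1.1111; V=6.666667+1.111111+1.111111=8.8889
k=4 src: inc=1.111111, refl=1.111111·0.333333=0.3704; V=7.777778+1.111111+0.370370=9.2593
k=5 load: inc=0.370370, refl=0.370370·1.000000=0.3704; V=8.888889+0.370370+0.370370=9.6296
k=6 src: inc=0.370370, refl=0.370370·0.333333=0.1235; V=9.259259+0.370370+0.123457=9.7531
k=7 load: inc=0.123457, refl=0.123457·1.000000=0.1235; V=9.629630+0.123457+0.123457=9.8765

0 0 source 3.3333
1 5 load 6.6667
2 10 source 7.7778
3 15 load 8.8889
4 20 source 9.2593
5 25 load 9.6296
6 30 source 9.7531
7 35 load 9.8765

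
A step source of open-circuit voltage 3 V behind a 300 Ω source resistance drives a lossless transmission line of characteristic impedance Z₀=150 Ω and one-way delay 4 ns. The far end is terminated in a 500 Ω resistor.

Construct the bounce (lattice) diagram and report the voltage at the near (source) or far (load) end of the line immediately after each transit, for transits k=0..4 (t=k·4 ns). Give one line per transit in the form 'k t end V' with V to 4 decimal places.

0 0 source 1.0000
1 4 load 1.5385
2 8 source 1.7179
3 12 load 1.8146
4 16 source 1.8468

Γ_L=0.538462, Γ_S=0.333333; launch V₁=3·150/450=1.000000
k=0 src: V=1.0000
k=1 load: inc=1.000000, refl=1.000000·0.538462=0.5385; V=0.000000+1.000000+0.538462=1.5385
k=2 src: inc=0.538462, refl=0.538462·0.333333=0.1795; V=1.000000+0.538462+0.179487=1.7179
k=3 load: inc=0.179487, refl=0.179487·0.538462=0.0966; V=1.538462+0.179487+0.096647=1.8146
k=4 src: inc=0.096647, refl=0.096647·0.333333=0.0322; V=1.717949+0.096647+0.032216=1.8468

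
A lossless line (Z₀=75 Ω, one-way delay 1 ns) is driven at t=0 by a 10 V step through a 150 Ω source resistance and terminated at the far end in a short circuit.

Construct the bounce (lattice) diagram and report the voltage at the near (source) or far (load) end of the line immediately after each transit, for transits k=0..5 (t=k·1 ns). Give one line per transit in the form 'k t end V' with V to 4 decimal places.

Γ_L=-1.000000, Γ_S=0.333333; launch V₁=10·75/225=3.333333
k=0 src: V=3.3333
k=1 load: inc=3.333333, refl=3.333333·-1.000000=-3.3333; V=0.000000+3.333333+-3.333333=0.0000
k=2 src: inc=-3.333333, refl=-3.333333·0.333333=-1.1111; V=3.333333+-3.333333+-1.111111=-1.1111
k=3 load: inc=-1.111111, refl=-1.111111·-1.000000=1.1111; V=0.000000+-1.111111+1.111111=0.0000
k=4 src: inc=1.111111, refl=1.111111·0.333333=0.3704; V=-1.111111+1.111111+0.370370=0.3704
k=5 load: inc=0.370370, refl=0.370370·-1.000000=-0.3704; V=0.000000+0.370370+-0.370370=0.0000

0 0 source 3.3333
1 1 load 0.0000
2 2 source -1.1111
3 3 load 0.0000
4 4 source 0.3704
5 5 load 0.0000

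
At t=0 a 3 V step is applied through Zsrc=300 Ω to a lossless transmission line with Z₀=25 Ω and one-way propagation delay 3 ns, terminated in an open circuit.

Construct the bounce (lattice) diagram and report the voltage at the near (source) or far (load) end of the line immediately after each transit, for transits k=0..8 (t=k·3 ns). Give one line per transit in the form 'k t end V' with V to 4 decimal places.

Γ_L=1.000000, Γ_S=0.846154; launch V₁=3·25/325=0.230769
k=0 src: V=0.2308
k=1 load: inc=0.230769, refl=0.230769·1.000000=0.2308; V=0.000000+0.230769+0.230769=0.4615
k=2 src: inc=0.230769, refl=0.230769·0.846154=0.1953; V=0.230769+0.230769+0.195266=0.6568
k=3 load: inc=0.195266, refl=0.195266·1.000000=0.1953; V=0.461538+0.195266+0.195266=0.8521
k=4 src: inc=0.195266, refl=0.195266·0.846154=0.1652; V=0.656805+0.195266+0.165225=1.0173
k=5 load: inc=0.165225, refl=0.165225·1.000000=0.1652; V=0.852071+0.165225+0.165225=1.1825
k=6 src: inc=0.165225, refl=0.165225·0.846154=0.1398; V=1.017296+0.165225+0.139806=1.3223
k=7 load: inc=0.139806, refl=0.139806·1.000000=0.1398; V=1.182522+0.139806+0.139806=1.4621
k=8 src: inc=0.139806, refl=0.139806·0.846154=0.1183; V=1.322328+0.139806+0.118297=1.5804

0 0 source 0.2308
1 3 load 0.4615
2 6 source 0.6568
3 9 load 0.8521
4 12 source 1.0173
5 15 load 1.1825
6 18 source 1.3223
7 21 load 1.4621
8 24 source 1.5804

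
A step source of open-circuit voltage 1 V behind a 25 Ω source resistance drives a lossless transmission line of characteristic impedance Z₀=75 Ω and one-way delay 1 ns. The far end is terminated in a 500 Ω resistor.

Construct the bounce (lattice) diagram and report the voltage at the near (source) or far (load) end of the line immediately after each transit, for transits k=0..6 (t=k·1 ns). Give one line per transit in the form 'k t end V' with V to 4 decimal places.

Γ_L=0.739130, Γ_S=-0.500000; launch V₁=1·75/100=0.750000
k=0 src: V=0.7500
k=1 load: inc=0.750000, refl=0.750000·0.739130=0.5543; V=0.000000+0.750000+0.554348=1.3043
k=2 src: inc=0.554348, refl=0.554348·-0.500000=-0.2772; V=0.750000+0.554348+-0.277174=1.0272
k=3 load: inc=-0.277174, refl=-0.277174·0.739130=-0.2049; V=1.304348+-0.277174+-0.204868=0.8223
k=4 src: inc=-0.204868, refl=-0.204868·-0.500000=0.1024; V=1.027174+-0.204868+0.102434=0.9247
k=5 load: inc=0.102434, refl=0.102434·0.739130=0.0757; V=0.822306+0.102434+0.075712=1.0005
k=6 src: inc=0.075712, refl=0.075712·-0.500000=-0.0379; V=0.924740+0.075712+-0.037856=0.9626

0 0 source 0.7500
1 1 load 1.3043
2 2 source 1.0272
3 3 load 0.8223
4 4 source 0.9247
5 5 load 1.0005
6 6 source 0.9626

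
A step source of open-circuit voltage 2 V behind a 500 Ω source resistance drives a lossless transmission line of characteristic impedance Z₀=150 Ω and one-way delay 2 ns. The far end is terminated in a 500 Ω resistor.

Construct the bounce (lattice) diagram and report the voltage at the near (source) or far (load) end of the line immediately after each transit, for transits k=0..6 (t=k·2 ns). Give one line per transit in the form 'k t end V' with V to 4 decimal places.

0 0 source 0.4615
1 2 load 0.7101
2 4 source 0.8439
3 6 load 0.9159
4 8 source 0.9547
5 10 load 0.9756
6 12 source 0.9869

Γ_L=0.538462, Γ_S=0.538462; launch V₁=2·150/650=0.461538
k=0 src: V=0.4615
k=1 load: inc=0.461538, refl=0.461538·0.538462=0.2485; V=0.000000+0.461538+0.248521=0.7101
k=2 src: inc=0.248521, refl=0.248521·0.538462=0.1338; V=0.461538+0.248521+0.133819=0.8439
k=3 load: inc=0.133819, refl=0.133819·0.538462=0.0721; V=0.710059+0.133819+0.072056=0.9159
k=4 src: inc=0.072056, refl=0.072056·0.538462=0.0388; V=0.843878+0.072056+0.038800=0.9547
k=5 load: inc=0.038800, refl=0.038800·0.538462=0.0209; V=0.915934+0.038800+0.020892=0.9756
k=6 src: inc=0.020892, refl=0.020892·0.538462=0.0112; V=0.954734+0.020892+0.011250=0.9869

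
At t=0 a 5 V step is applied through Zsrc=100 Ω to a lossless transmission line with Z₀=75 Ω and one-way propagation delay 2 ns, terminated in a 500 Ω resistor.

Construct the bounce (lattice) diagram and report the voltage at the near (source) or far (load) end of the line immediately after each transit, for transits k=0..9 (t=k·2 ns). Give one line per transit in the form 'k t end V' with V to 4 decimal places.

0 0 source 2.1429
1 2 load 3.7267
2 4 source 3.9530
3 6 load 4.1202
4 8 source 4.1441
5 10 load 4.1618
6 12 source 4.1643
7 14 load 4.1661
8 16 source 4.1664
9 18 load 4.1666

Γ_L=0.739130, Γ_S=0.142857; launch V₁=5·75/175=2.142857
k=0 src: V=2.1429
k=1 load: inc=2.142857, refl=2.142857·0.739130=1.5839; V=0.000000+2.142857+1.583851=3.7267
k=2 src: inc=1.583851, refl=1.583851·0.142857=0.2263; V=2.142857+1.583851+0.226264=3.9530
k=3 load: inc=0.226264, refl=0.226264·0.739130=0.1672; V=3.726708+0.226264+0.167239=4.1202
k=4 src: inc=0.167239, refl=0.167239·0.142857=0.0239; V=3.952972+0.167239+0.023891=4.1441
k=5 load: inc=0.023891, refl=0.023891·0.739130=0.0177; V=4.120211+0.023891+0.017659=4.1618
k=6 src: inc=0.017659, refl=0.017659·0.142857=0.0025; V=4.144103+0.017659+0.002523=4.1643
k=7 load: inc=0.002523, refl=0.002523·0.739130=0.0019; V=4.161761+0.002523+0.001865=4.1661
k=8 src: inc=0.001865, refl=0.001865·0.142857=0.0003; V=4.164284+0.001865+0.000266=4.1664
k=9 load: inc=0.000266, refl=0.000266·0.739130=0.0002; V=4.166149+0.000266+0.000197=4.1666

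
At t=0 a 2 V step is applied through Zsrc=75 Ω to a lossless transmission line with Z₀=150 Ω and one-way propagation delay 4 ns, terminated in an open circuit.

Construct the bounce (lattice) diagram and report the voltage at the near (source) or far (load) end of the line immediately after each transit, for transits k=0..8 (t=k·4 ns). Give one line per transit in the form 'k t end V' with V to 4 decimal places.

Γ_L=1.000000, Γ_S=-0.333333; launch V₁=2·150/225=1.333333
k=0 src: V=1.3333
k=1 load: inc=1.333333, refl=1.333333·1.000000=1.3333; V=0.000000+1.333333+1.333333=2.6667
k=2 src: inc=1.333333, refl=1.333333·-0.333333=-0.4444; V=1.333333+1.333333+-0.444444=2.2222
k=3 load: inc=-0.444444, refl=-0.444444·1.000000=-0.4444; V=2.666667+-0.444444+-0.444444=1.7778
k=4 src: inc=-0.444444, refl=-0.444444·-0.333333=0.1481; V=2.222222+-0.444444+0.148148=1.9259
k=5 load: inc=0.148148, refl=0.148148·1.000000=0.1481; V=1.777778+0.148148+0.148148=2.0741
k=6 src: inc=0.148148, refl=0.148148·-0.333333=-0.0494; V=1.925926+0.148148+-0.049383=2.0247
k=7 load: inc=-0.049383, refl=-0.049383·1.000000=-0.0494; V=2.074074+-0.049383+-0.049383=1.9753
k=8 src: inc=-0.049383, refl=-0.049383·-0.333333=0.0165; V=2.024691+-0.049383+0.016461=1.9918

0 0 source 1.3333
1 4 load 2.6667
2 8 source 2.2222
3 12 load 1.7778
4 16 source 1.9259
5 20 load 2.0741
6 24 source 2.0247
7 28 load 1.9753
8 32 source 1.9918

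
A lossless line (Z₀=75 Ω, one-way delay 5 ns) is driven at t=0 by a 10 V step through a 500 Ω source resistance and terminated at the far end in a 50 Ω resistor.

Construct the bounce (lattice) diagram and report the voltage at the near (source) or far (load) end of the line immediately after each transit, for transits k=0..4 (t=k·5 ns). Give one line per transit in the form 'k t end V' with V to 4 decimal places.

0 0 source 1.3043
1 5 load 1.0435
2 10 source 0.8507
3 15 load 0.8892
4 20 source 0.9177

Γ_L=-0.200000, Γ_S=0.739130; launch V₁=10·75/575=1.304348
k=0 src: V=1.3043
k=1 load: inc=1.304348, refl=1.304348·-0.200000=-0.2609; V=0.000000+1.304348+-0.260870=1.0435
k=2 src: inc=-0.260870, refl=-0.260870·0.739130=-0.1928; V=1.304348+-0.260870+-0.192817=0.8507
k=3 load: inc=-0.192817, refl=-0.192817·-0.200000=0.0386; V=1.043478+-0.192817+0.038563=0.8892
k=4 src: inc=0.038563, refl=0.038563·0.739130=0.0285; V=0.850662+0.038563+0.028503=0.9177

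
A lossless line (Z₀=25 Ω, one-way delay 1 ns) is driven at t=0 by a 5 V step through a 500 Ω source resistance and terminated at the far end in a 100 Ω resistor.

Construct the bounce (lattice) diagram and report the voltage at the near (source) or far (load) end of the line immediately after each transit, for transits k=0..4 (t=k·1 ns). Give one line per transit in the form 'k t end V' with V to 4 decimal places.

Γ_L=0.600000, Γ_S=0.904762; launch V₁=5·25/525=0.238095
k=0 src: V=0.2381
k=1 load: inc=0.238095, refl=0.238095·0.600000=0.1429; V=0.000000+0.238095+0.142857=0.3810
k=2 src: inc=0.142857, refl=0.142857·0.904762=0.1293; V=0.238095+0.142857+0.129252=0.5102
k=3 load: inc=0.129252, refl=0.129252·0.600000=0.0776; V=0.380952+0.129252+0.077551=0.5878
k=4 src: inc=0.077551, refl=0.077551·0.904762=0.0702; V=0.510204+0.077551+0.070165=0.6579

0 0 source 0.2381
1 1 load 0.3810
2 2 source 0.5102
3 3 load 0.5878
4 4 source 0.6579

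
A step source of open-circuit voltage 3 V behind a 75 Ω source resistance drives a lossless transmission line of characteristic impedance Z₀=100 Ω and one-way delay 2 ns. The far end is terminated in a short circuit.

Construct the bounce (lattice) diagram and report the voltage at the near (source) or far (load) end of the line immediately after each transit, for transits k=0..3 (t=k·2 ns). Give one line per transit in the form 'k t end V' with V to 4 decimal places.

Γ_L=-1.000000, Γ_S=-0.142857; launch V₁=3·100/175=1.714286
k=0 src: V=1.7143
k=1 load: inc=1.714286, refl=1.714286·-1.000000=-1.7143; V=0.000000+1.714286+-1.714286=0.0000
k=2 src: inc=-1.714286, refl=-1.714286·-0.142857=0.2449; V=1.714286+-1.714286+0.244898=0.2449
k=3 load: inc=0.244898, refl=0.244898·-1.000000=-0.2449; V=0.000000+0.244898+-0.244898=0.0000

0 0 source 1.7143
1 2 load 0.0000
2 4 source 0.2449
3 6 load 0.0000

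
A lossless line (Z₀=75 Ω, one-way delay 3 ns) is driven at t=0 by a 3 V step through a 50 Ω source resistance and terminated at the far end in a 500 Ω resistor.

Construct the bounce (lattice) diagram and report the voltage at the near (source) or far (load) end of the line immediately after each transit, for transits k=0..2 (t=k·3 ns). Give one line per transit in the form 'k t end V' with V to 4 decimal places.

Γ_L=0.739130, Γ_S=-0.200000; launch V₁=3·75/125=1.800000
k=0 src: V=1.8000
k=1 load: inc=1.800000, refl=1.800000·0.739130=1.3304; V=0.000000+1.800000+1.330435=3.1304
k=2 src: inc=1.330435, refl=1.330435·-0.200000=-0.2661; V=1.800000+1.330435+-0.266087=2.8643

0 0 source 1.8000
1 3 load 3.1304
2 6 source 2.8643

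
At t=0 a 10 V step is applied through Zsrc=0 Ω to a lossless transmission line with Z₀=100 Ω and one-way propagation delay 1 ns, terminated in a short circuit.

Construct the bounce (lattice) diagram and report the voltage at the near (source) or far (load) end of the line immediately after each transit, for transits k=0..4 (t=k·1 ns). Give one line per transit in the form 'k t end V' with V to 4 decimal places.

0 0 source 10.0000
1 1 load 0.0000
2 2 source 10.0000
3 3 load 0.0000
4 4 source 10.0000

Γ_L=-1.000000, Γ_S=-1.000000; launch V₁=10·100/100=10.000000
k=0 src: V=10.0000
k=1 load: inc=10.000000, refl=10.000000·-1.000000=-10.0000; V=0.000000+10.000000+-10.000000=0.0000
k=2 src: inc=-10.000000, refl=-10.000000·-1.000000=10.0000; V=10.000000+-10.000000+10.000000=10.0000
k=3 load: inc=10.000000, refl=10.000000·-1.000000=-10.0000; V=0.000000+10.000000+-10.000000=0.0000
k=4 src: inc=-10.000000, refl=-10.000000·-1.000000=10.0000; V=10.000000+-10.000000+10.000000=10.0000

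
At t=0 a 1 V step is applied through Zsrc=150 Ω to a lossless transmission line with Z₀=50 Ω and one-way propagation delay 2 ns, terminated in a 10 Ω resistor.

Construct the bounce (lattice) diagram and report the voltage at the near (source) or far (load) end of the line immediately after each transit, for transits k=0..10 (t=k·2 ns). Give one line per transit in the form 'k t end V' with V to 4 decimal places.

0 0 source 0.2500
1 2 load 0.0833
2 4 source 0.0000
3 6 load 0.0556
4 8 source 0.0833
5 10 load 0.0648
6 12 source 0.0556
7 14 load 0.0617
8 16 source 0.0648
9 18 load 0.0628
10 20 source 0.0617

Γ_L=-0.666667, Γ_S=0.500000; launch V₁=1·50/200=0.250000
k=0 src: V=0.2500
k=1 load: inc=0.250000, refl=0.250000·-0.666667=-0.1667; V=0.000000+0.250000+-0.166667=0.0833
k=2 src: inc=-0.166667, refl=-0.166667·0.500000=-0.0833; V=0.250000+-0.166667+-0.083333=0.0000
k=3 load: inc=-0.083333, refl=-0.083333·-0.666667=0.0556; V=0.083333+-0.083333+0.055556=0.0556
k=4 src: inc=0.055556, refl=0.055556·0.500000=0.0278; V=0.000000+0.055556+0.027778=0.0833
k=5 load: inc=0.027778, refl=0.027778·-0.666667=-0.0185; V=0.055556+0.027778+-0.018519=0.0648
k=6 src: inc=-0.018519, refl=-0.018519·0.500000=-0.0093; V=0.083333+-0.018519+-0.009259=0.0556
k=7 load: inc=-0.009259, refl=-0.009259·-0.666667=0.0062; V=0.064815+-0.009259+0.006173=0.0617
k=8 src: inc=0.006173, refl=0.006173·0.500000=0.0031; V=0.055556+0.006173+0.003086=0.0648
k=9 load: inc=0.003086, refl=0.003086·-0.666667=-0.0021; V=0.061728+0.003086+-0.002058=0.0628
k=10 src: inc=-0.002058, refl=-0.002058·0.500000=-0.0010; V=0.064815+-0.002058+-0.001029=0.0617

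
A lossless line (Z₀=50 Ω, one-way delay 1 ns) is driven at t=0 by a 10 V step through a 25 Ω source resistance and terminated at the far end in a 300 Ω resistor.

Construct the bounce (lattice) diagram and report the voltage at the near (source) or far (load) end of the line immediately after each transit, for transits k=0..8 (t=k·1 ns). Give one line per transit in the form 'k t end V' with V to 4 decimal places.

0 0 source 6.6667
1 1 load 11.4286
2 2 source 9.8413
3 3 load 8.7075
4 4 source 9.0854
5 5 load 9.3554
6 6 source 9.2654
7 7 load 9.2011
8 8 source 9.2225

Γ_L=0.714286, Γ_S=-0.333333; launch V₁=10·50/75=6.666667
k=0 src: V=6.6667
k=1 load: inc=6.666667, refl=6.666667·0.714286=4.7619; V=0.000000+6.666667+4.761905=11.4286
k=2 src: inc=4.761905, refl=4.761905·-0.333333=-1.5873; V=6.666667+4.761905+-1.587302=9.8413
k=3 load: inc=-1.587302, refl=-1.587302·0.714286=-1.1338; V=11.428571+-1.587302+-1.133787=8.7075
k=4 src: inc=-1.133787, refl=-1.133787·-0.333333=0.3779; V=9.841270+-1.133787+0.377929=9.0854
k=5 load: inc=0.377929, refl=0.377929·0.714286=0.2699; V=8.707483+0.377929+0.269949=9.3554
k=6 src: inc=0.269949, refl=0.269949·-0.333333=-0.0900; V=9.085412+0.269949+-0.089983=9.2654
k=7 load: inc=-0.089983, refl=-0.089983·0.714286=-0.0643; V=9.355361+-0.089983+-0.064274=9.2011
k=8 src: inc=-0.064274, refl=-0.064274·-0.333333=0.0214; V=9.265378+-0.064274+0.021425=9.2225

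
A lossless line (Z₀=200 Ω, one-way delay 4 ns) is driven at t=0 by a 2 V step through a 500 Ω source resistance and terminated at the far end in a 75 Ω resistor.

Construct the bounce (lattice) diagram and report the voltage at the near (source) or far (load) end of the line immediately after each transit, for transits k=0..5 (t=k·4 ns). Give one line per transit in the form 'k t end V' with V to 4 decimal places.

Γ_L=-0.454545, Γ_S=0.428571; launch V₁=2·200/700=0.571429
k=0 src: V=0.5714
k=1 load: inc=0.571429, refl=0.571429·-0.454545=-0.2597; V=0.000000+0.571429+-0.259740=0.3117
k=2 src: inc=-0.259740, refl=-0.259740·0.428571=-0.1113; V=0.571429+-0.259740+-0.111317=0.2004
k=3 load: inc=-0.111317, refl=-0.111317·-0.454545=0.0506; V=0.311688+-0.111317+0.050599=0.2510
k=4 src: inc=0.050599, refl=0.050599·0.428571=0.0217; V=0.200371+0.050599+0.021685=0.2727
k=5 load: inc=0.021685, refl=0.021685·-0.454545=-0.0099; V=0.250970+0.021685+-0.009857=0.2628

0 0 source 0.5714
1 4 load 0.3117
2 8 source 0.2004
3 12 load 0.2510
4 16 source 0.2727
5 20 load 0.2628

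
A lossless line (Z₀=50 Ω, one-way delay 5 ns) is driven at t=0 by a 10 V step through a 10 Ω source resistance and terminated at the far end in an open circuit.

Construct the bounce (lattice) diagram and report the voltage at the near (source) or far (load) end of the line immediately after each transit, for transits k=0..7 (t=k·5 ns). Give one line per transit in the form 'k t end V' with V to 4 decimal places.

Γ_L=1.000000, Γ_S=-0.666667; launch V₁=10·50/60=8.333333
k=0 src: V=8.3333
k=1 load: inc=8.333333, refl=8.333333·1.000000=8.3333; V=0.000000+8.333333+8.333333=16.6667
k=2 src: inc=8.333333, refl=8.333333·-0.666667=-5.5556; V=8.333333+8.333333+-5.555556=11.1111
k=3 load: inc=-5.555556, refl=-5.555556·1.000000=-5.5556; V=16.666667+-5.555556+-5.555556=5.5556
k=4 src: inc=-5.555556, refl=-5.555556·-0.666667=3.7037; V=11.111111+-5.555556+3.703704=9.2593
k=5 load: inc=3.703704, refl=3.703704·1.000000=3.7037; V=5.555556+3.703704+3.703704=12.9630
k=6 src: inc=3.703704, refl=3.703704·-0.666667=-2.4691; V=9.259259+3.703704+-2.469136=10.4938
k=7 load: inc=-2.469136, refl=-2.469136·1.000000=-2.4691; V=12.962963+-2.469136+-2.469136=8.0247

0 0 source 8.3333
1 5 load 16.6667
2 10 source 11.1111
3 15 load 5.5556
4 20 source 9.2593
5 25 load 12.9630
6 30 source 10.4938
7 35 load 8.0247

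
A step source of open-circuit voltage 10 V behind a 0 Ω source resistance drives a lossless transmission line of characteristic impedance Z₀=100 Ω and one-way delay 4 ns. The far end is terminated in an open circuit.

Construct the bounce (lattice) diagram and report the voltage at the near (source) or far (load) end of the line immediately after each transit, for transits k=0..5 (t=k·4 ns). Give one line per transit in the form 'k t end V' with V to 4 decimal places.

Γ_L=1.000000, Γ_S=-1.000000; launch V₁=10·100/100=10.000000
k=0 src: V=10.0000
k=1 load: inc=10.000000, refl=10.000000·1.000000=10.0000; V=0.000000+10.000000+10.000000=20.0000
k=2 src: inc=10.000000, refl=10.000000·-1.000000=-10.0000; V=10.000000+10.000000+-10.000000=10.0000
k=3 load: inc=-10.000000, refl=-10.000000·1.000000=-10.0000; V=20.000000+-10.000000+-10.000000=0.0000
k=4 src: inc=-10.000000, refl=-10.000000·-1.000000=10.0000; V=10.000000+-10.000000+10.000000=10.0000
k=5 load: inc=10.000000, refl=10.000000·1.000000=10.0000; V=0.000000+10.000000+10.000000=20.0000

0 0 source 10.0000
1 4 load 20.0000
2 8 source 10.0000
3 12 load 0.0000
4 16 source 10.0000
5 20 load 20.0000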